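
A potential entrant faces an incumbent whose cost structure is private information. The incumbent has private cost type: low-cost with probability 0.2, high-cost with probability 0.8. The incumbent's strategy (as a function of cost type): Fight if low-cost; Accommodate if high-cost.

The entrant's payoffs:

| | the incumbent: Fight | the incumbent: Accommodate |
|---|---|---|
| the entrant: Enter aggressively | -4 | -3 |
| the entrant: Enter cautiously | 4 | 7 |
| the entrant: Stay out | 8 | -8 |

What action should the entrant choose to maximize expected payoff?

Enter cautiously

Compute the entrant's expected payoff for each action, taking the expectation over the incumbent's type.
E[Enter aggressively] = 0.2·(-4) + 0.8·(-3) = -3.2
E[Enter cautiously] = 0.2·(4) + 0.8·(7) = 6.4
E[Stay out] = 0.2·(8) + 0.8·(-8) = -4.8
Best response: Enter cautiously (6.4 is the largest).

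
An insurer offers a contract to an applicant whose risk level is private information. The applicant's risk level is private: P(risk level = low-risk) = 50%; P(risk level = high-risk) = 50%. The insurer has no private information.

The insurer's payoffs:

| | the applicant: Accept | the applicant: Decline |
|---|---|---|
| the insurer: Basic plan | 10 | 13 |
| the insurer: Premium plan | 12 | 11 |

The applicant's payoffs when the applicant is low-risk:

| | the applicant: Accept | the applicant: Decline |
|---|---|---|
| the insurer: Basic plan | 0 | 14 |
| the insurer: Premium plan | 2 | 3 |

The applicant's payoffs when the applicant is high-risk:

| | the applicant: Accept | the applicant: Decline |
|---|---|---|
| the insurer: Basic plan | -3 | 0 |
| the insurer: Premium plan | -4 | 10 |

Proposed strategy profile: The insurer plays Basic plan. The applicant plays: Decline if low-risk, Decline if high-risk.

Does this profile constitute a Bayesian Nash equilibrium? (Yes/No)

Yes

A profile is a BNE iff every type of every player is best-responding given beliefs about the other side.
The insurer plays Basic plan: E[Basic plan] = 0.5·(13) + 0.5·(13) = 13; E[Premium plan] = 11. Best-responding. ✓
The applicant (risk level low-risk), facing Basic plan: Accept gives 0, Decline gives 14. Proposed Decline is best. ✓
The applicant (risk level high-risk), facing Basic plan: Accept gives -3, Decline gives 0. Proposed Decline is best. ✓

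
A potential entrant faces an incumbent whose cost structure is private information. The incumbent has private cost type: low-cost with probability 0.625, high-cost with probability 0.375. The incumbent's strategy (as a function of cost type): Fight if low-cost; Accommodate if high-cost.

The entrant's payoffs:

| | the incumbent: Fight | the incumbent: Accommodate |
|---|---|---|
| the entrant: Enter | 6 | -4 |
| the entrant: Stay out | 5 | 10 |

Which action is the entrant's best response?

Stay out

E[Enter] = 0.625·(6) + 0.375·(-4) = 2.25
E[Stay out] = 0.625·(5) + 0.375·(10) = 6.875
Best response: Stay out (6.875 is the largest).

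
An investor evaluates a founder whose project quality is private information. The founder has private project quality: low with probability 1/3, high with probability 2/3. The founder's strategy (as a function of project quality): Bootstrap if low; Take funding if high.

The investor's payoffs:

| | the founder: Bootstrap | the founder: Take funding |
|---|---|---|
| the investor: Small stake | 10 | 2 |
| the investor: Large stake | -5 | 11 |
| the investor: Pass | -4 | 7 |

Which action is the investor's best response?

Compute the investor's expected payoff for each action, taking the expectation over the founder's type.
E[Small stake] = 1/3·(10) + 2/3·(2) = 14/3
E[Large stake] = 1/3·(-5) + 2/3·(11) = 17/3
E[Pass] = 1/3·(-4) + 2/3·(7) = 10/3
Best response: Large stake (17/3 is the largest).

Large stake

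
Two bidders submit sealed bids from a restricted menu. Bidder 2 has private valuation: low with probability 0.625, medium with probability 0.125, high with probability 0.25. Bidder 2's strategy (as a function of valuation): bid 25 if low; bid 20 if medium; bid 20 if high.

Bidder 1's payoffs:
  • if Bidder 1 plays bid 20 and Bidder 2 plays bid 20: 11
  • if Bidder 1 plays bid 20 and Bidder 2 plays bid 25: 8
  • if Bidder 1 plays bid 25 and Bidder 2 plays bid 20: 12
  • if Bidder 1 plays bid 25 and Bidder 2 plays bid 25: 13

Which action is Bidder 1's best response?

E[bid 20] = 0.625·(8) + 0.125·(11) + 0.25·(11) = 9.125
E[bid 25] = 0.625·(13) + 0.125·(12) + 0.25·(12) = 12.625
Best response: bid 25 (12.625 is the largest).

bid 25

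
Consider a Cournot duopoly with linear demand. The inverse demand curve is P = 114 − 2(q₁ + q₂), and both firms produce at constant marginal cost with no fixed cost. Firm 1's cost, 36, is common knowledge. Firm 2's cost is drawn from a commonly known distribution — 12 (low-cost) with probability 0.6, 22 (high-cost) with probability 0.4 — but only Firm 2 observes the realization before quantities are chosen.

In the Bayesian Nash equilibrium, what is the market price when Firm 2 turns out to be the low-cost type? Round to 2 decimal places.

Type-c best response for Firm 2: q₂(c) = (114 − c)/4 − q₁/2.
Firm 1 maximizes expected profit; its first-order condition is 114 − 4q₁ − 2E[q₂] − 36 = 0.
Substituting E[q₂] and solving: E[c₂] = 16, so q₁ = (114 − 2·36 + 16)/6 = 9.66667.
q₂(low-cost) = 20.6667, so P = 114 − 2·(9.66667 + 20.6667) = 53.3333.

53.33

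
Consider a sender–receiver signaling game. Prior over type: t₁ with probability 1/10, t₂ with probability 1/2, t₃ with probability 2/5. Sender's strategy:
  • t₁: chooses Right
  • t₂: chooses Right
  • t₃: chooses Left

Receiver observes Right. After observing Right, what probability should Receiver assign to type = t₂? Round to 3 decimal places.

0.833

Apply Bayes' rule using the sender's strategy as the likelihood.
P(Right) = (1/10)·1 + (1/2)·1 + (2/5)·0 = 3/5
P(t₂ | Right) = ((1/2)·1) / (3/5) = (1/2) / (3/5) = 5/6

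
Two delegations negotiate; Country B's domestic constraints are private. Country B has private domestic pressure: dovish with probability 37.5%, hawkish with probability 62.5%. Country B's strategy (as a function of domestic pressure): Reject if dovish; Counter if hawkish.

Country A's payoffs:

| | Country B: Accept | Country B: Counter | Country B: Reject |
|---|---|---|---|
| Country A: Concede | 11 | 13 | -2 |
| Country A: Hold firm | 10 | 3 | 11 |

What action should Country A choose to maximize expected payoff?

E[Concede] = 0.375·(-2) + 0.625·(13) = 7.375
E[Hold firm] = 0.375·(11) + 0.625·(3) = 6
Best response: Concede (7.375 is the largest).

Concede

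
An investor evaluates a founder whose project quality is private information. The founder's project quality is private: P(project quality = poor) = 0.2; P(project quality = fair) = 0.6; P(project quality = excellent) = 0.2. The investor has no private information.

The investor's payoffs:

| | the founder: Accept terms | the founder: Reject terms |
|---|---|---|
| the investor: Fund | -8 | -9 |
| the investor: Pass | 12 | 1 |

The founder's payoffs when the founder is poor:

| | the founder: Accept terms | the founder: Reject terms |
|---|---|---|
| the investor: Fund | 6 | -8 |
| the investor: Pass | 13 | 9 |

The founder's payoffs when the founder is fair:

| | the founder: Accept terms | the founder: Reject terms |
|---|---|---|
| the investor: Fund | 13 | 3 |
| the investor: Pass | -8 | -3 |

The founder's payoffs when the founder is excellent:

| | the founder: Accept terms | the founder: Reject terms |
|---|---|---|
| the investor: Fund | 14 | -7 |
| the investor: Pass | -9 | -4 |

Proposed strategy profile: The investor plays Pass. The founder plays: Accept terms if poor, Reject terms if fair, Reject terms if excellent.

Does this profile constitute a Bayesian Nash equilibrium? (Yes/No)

Yes

A profile is a BNE iff every type of every player is best-responding given beliefs about the other side.
The investor plays Pass: E[Pass] = 0.2·(12) + 0.6·(1) + 0.2·(1) = 3.2; E[Fund] = -8.8. Best-responding. ✓
The founder (project quality poor), facing Pass: Accept terms gives 13, Reject terms gives 9. Proposed Accept terms is best. ✓
The founder (project quality fair), facing Pass: Accept terms gives -8, Reject terms gives -3. Proposed Reject terms is best. ✓
The founder (project quality excellent), facing Pass: Accept terms gives -9, Reject terms gives -4. Proposed Reject terms is best. ✓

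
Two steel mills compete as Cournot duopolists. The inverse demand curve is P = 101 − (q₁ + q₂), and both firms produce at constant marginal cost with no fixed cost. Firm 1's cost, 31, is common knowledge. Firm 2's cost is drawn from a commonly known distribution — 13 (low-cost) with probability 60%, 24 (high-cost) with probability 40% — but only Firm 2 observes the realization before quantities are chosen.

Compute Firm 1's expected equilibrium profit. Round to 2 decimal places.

353.44

Firm 2 with cost c maximizes (101 − (q₁+q₂) − c)·q₂, giving q₂(c) = (101 − c − q₁)/2.
E[c₂] = 0.6·13 + 0.4·24 = 17.4
Firm 1's FOC against E[q₂] yields q₁ = (101 − 2·31 + E[c₂])/3 = (101 − 62 + 17.4)/3 = 18.8.
E[P] = 101 − (q₁ + E[q₂]) = 49.8; Firm 1's expected profit = (E[P] − 31)·q₁ = (49.8 − 31)·18.8 = 353.44.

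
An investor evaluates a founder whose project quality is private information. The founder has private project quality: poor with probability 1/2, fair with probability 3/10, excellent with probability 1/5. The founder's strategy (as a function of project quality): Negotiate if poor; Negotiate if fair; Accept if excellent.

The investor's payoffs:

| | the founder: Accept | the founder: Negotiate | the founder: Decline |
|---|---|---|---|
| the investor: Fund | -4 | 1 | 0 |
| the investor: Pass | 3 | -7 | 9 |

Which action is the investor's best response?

Fund

E[Fund] = 1/2·(1) + 3/10·(1) + 1/5·(-4) = 0
E[Pass] = 1/2·(-7) + 3/10·(-7) + 1/5·(3) = -5
Best response: Fund (0 is the largest).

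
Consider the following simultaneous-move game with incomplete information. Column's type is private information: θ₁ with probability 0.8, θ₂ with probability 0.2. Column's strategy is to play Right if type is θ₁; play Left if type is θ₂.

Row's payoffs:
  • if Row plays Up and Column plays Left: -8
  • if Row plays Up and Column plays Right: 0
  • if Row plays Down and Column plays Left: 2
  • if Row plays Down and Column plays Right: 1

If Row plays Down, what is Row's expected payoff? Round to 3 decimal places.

1.200

Take the expectation over Column's type, weighting each type's action by its prior probability.
E[Down] = 0.8·1 + 0.2·2 = 0.8 + 0.4 = 1.2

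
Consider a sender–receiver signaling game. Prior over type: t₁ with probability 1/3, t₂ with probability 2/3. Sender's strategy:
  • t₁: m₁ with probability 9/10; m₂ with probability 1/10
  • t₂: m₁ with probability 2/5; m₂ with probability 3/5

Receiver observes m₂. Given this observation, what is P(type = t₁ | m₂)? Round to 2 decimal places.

P(m₂) = (1/3)·(1/10) + (2/3)·(3/5) = 13/30
P(t₁ | m₂) = ((1/3)·(1/10)) / (13/30) = (1/30) / (13/30) = 1/13

0.08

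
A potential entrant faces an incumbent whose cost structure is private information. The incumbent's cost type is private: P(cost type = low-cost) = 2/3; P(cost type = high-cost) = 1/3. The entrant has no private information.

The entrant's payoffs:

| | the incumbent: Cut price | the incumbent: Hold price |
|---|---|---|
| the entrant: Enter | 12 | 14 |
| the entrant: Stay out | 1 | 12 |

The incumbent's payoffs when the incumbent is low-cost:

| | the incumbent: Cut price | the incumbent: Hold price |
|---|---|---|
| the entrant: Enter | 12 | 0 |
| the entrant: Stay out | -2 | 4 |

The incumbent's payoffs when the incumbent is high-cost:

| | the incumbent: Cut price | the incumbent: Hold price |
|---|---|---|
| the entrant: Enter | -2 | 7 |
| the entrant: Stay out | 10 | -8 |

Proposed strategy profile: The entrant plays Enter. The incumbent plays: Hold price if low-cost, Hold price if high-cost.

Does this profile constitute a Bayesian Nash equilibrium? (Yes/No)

The entrant plays Enter: E[Enter] = 2/3·(14) + 1/3·(14) = 14; E[Stay out] = 12. Best-responding. ✓
The incumbent (cost type low-cost), facing Enter: Cut price gives 12, Hold price gives 0. Proposed Hold price is not best — profitable deviation exists. ✗
The incumbent (cost type high-cost), facing Enter: Cut price gives -2, Hold price gives 7. Proposed Hold price is best. ✓

No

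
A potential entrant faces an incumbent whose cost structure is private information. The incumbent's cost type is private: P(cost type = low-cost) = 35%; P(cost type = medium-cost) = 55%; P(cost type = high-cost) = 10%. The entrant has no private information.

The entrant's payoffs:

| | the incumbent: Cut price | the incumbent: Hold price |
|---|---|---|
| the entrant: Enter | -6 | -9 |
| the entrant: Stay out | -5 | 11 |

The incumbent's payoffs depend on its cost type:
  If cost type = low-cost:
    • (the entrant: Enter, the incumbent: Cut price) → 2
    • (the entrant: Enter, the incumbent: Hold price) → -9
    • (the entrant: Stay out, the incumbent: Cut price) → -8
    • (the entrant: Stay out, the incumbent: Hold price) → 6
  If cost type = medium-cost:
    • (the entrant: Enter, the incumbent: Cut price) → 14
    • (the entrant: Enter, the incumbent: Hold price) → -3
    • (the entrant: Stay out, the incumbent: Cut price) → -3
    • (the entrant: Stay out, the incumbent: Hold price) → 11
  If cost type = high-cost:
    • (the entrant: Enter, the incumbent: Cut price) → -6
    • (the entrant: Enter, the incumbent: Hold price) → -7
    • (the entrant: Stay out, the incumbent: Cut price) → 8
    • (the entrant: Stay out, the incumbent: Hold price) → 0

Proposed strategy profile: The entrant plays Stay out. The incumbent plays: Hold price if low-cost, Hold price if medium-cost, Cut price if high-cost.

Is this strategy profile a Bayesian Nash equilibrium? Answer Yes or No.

Yes

The entrant plays Stay out: E[Stay out] = 0.35·(11) + 0.55·(11) + 0.1·(-5) = 9.4; E[Enter] = -8.7. Best-responding. ✓
The incumbent (cost type low-cost), facing Stay out: Cut price gives -8, Hold price gives 6. Proposed Hold price is best. ✓
The incumbent (cost type medium-cost), facing Stay out: Cut price gives -3, Hold price gives 11. Proposed Hold price is best. ✓
The incumbent (cost type high-cost), facing Stay out: Cut price gives 8, Hold price gives 0. Proposed Cut price is best. ✓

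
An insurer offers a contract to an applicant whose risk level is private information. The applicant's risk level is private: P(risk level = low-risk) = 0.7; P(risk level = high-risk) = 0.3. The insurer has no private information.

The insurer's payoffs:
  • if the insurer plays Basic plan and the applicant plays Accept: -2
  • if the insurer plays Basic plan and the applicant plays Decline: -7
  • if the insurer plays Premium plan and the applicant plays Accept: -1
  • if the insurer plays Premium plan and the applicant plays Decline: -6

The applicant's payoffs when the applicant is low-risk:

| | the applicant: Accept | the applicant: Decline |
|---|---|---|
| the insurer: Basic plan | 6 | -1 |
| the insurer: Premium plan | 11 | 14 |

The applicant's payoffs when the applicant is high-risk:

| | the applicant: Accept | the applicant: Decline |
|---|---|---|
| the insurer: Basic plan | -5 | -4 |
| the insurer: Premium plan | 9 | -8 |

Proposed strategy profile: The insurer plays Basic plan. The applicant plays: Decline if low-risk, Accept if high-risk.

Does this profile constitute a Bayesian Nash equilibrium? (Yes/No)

The insurer plays Basic plan: E[Basic plan] = 0.7·(-7) + 0.3·(-2) = -5.5; E[Premium plan] = -4.5. Not best-responding. ✗
The applicant (risk level low-risk), facing Basic plan: Accept gives 6, Decline gives -1. Proposed Decline is not best — profitable deviation exists. ✗
The applicant (risk level high-risk), facing Basic plan: Accept gives -5, Decline gives -4. Proposed Accept is not best — profitable deviation exists. ✗

No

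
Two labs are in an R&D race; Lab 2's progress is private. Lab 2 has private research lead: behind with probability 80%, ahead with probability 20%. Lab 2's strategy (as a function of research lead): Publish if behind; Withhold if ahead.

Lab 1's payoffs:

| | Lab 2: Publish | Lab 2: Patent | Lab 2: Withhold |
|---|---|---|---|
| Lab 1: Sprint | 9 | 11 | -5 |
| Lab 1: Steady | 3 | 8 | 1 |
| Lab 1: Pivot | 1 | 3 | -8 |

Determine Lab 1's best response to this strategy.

E[Sprint] = 0.8·(9) + 0.2·(-5) = 6.2
E[Steady] = 0.8·(3) + 0.2·(1) = 2.6
E[Pivot] = 0.8·(1) + 0.2·(-8) = -0.8
Best response: Sprint (6.2 is the largest).

Sprint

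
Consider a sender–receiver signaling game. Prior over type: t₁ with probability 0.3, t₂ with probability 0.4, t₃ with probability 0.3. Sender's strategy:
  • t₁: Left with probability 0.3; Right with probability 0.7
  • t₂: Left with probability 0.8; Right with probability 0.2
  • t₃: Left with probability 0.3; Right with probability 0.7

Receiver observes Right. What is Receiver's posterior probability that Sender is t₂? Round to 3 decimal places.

0.160

P(Right) = 0.3·0.7 + 0.4·0.2 + 0.3·0.7 = 0.5
P(t₂ | Right) = (0.4·0.2) / 0.5 = 0.08 / 0.5 = 0.16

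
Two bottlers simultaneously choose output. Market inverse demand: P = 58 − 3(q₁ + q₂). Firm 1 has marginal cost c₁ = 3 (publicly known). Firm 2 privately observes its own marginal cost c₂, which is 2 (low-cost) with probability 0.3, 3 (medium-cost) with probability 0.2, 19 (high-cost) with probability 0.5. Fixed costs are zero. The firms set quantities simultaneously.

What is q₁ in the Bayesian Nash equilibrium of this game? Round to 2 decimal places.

6.97

Each type of Firm 2 best-responds to q₁; Firm 1 best-responds to the expected q₂ over Firm 2's types.
Firm 2 with cost c maximizes (58 − 3(q₁+q₂) − c)·q₂, giving q₂(c) = (58 − c − 3q₁)/6.
E[c₂] = 0.3·2 + 0.2·3 + 0.5·19 = 10.7
Firm 1's FOC against E[q₂] yields q₁ = (58 − 2·3 + E[c₂])/9 = (58 − 6 + 10.7)/9 = 6.96667.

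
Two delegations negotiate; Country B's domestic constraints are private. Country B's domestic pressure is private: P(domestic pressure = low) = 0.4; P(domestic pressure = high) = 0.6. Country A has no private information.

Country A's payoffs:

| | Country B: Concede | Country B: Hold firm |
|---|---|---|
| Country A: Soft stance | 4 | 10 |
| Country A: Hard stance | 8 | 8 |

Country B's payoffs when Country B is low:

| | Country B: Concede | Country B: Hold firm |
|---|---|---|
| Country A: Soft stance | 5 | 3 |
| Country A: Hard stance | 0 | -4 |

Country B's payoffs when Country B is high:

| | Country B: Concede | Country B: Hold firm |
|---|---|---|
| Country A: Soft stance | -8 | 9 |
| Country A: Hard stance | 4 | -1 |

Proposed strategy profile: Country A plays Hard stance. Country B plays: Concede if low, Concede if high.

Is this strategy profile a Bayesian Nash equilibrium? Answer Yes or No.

A profile is a BNE iff every type of every player is best-responding given beliefs about the other side.
Country A plays Hard stance: E[Hard stance] = 0.4·(8) + 0.6·(8) = 8; E[Soft stance] = 4. Best-responding. ✓
Country B (domestic pressure low), facing Hard stance: Concede gives 0, Hold firm gives -4. Proposed Concede is best. ✓
Country B (domestic pressure high), facing Hard stance: Concede gives 4, Hold firm gives -1. Proposed Concede is best. ✓

Yes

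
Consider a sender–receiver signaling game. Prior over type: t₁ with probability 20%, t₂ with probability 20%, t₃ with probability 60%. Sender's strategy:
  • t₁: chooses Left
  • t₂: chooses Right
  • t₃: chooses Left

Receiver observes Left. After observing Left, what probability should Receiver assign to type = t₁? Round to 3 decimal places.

0.250

P(Left) = 0.2·1 + 0.2·0 + 0.6·1 = 0.8
P(t₁ | Left) = (0.2·1) / 0.8 = 0.2 / 0.8 = 0.25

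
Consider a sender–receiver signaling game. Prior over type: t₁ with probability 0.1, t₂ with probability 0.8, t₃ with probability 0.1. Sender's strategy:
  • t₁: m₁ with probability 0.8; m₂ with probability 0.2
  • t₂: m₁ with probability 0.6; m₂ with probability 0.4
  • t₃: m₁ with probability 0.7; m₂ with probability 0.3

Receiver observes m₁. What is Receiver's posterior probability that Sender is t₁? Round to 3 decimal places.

P(m₁) = 0.1·0.8 + 0.8·0.6 + 0.1·0.7 = 0.63
P(t₁ | m₁) = (0.1·0.8) / 0.63 = 0.08 / 0.63 = 0.126984

0.127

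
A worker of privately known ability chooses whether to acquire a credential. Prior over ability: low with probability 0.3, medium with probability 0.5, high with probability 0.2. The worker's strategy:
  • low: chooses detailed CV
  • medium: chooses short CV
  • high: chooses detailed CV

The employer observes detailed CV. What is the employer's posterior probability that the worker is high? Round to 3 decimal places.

Apply Bayes' rule using the sender's strategy as the likelihood.
P(detailed CV) = 0.3·1 + 0.5·0 + 0.2·1 = 0.5
P(high | detailed CV) = (0.2·1) / 0.5 = 0.2 / 0.5 = 0.4

0.400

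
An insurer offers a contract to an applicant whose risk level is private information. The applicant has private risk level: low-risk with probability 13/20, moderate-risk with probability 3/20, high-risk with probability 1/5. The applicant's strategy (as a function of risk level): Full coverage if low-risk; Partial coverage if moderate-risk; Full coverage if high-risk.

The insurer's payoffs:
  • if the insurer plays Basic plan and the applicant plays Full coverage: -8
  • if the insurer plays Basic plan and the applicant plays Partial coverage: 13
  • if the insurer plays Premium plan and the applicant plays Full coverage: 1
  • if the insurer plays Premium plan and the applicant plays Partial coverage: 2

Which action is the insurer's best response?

Premium plan

E[Basic plan] = 13/20·(-8) + 3/20·(13) + 1/5·(-8) = -97/20
E[Premium plan] = 13/20·(1) + 3/20·(2) + 1/5·(1) = 23/20
Best response: Premium plan (23/20 is the largest).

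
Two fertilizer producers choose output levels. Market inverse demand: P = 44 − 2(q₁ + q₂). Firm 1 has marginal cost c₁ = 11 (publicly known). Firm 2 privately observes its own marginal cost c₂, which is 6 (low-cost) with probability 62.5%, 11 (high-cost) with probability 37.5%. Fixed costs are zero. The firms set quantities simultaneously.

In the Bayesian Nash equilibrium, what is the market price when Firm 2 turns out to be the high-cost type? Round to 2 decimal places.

Firm 2 with cost c maximizes (44 − 2(q₁+q₂) − c)·q₂, giving q₂(c) = (44 − c − 2q₁)/4.
E[c₂] = 0.625·6 + 0.375·11 = 7.875
Firm 1's FOC against E[q₂] yields q₁ = (44 − 2·11 + E[c₂])/6 = (44 − 22 + 7.875)/6 = 4.97917.
q₂(high-cost) = 5.76042, so P = 44 − 2·(4.97917 + 5.76042) = 22.5208.

22.52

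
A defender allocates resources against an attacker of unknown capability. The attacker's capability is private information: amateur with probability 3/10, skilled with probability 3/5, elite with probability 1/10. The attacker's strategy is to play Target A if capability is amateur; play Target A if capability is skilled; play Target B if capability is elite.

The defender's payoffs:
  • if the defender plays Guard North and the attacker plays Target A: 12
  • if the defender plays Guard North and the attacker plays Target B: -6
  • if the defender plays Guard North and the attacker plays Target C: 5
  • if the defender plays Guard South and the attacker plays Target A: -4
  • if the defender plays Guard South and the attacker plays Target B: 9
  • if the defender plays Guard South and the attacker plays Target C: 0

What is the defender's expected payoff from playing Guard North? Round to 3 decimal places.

Take the expectation over the attacker's capability, weighting each type's action by its prior probability.
E[Guard North] = 3/10·12 + 3/5·12 + 1/10·(-6) = 18/5 + 36/5 + (-3/5) = 51/5

10.200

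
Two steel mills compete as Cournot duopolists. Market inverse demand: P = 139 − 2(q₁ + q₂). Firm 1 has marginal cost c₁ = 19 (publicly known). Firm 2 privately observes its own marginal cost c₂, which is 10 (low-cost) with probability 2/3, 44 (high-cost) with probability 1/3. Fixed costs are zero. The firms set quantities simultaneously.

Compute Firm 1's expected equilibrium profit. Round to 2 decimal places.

831.41

Type-c best response for Firm 2: q₂(c) = (139 − c)/4 − q₁/2.
Firm 1 maximizes expected profit; its first-order condition is 139 − 4q₁ − 2E[q₂] − 19 = 0.
Substituting E[q₂] and solving: E[c₂] = 21.3333, so q₁ = (139 − 2·19 + 21.3333)/6 = 20.3889.
E[P] = 139 − 2·(q₁ + E[q₂]) = 59.7778; Firm 1's expected profit = (E[P] − 19)·q₁ = (59.7778 − 19)·20.3889 = 831.414.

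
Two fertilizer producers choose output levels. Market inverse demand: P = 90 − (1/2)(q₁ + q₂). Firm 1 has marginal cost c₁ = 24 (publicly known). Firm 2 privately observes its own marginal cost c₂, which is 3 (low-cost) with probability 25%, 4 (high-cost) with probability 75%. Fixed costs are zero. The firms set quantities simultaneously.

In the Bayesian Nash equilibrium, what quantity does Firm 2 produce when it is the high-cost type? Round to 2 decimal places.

70.75

Firm 2 with cost c maximizes (90 − (1/2)(q₁+q₂) − c)·q₂, giving q₂(c) = (90 − c − (1/2)q₁).
E[c₂] = 0.25·3 + 0.75·4 = 3.75
Firm 1's FOC against E[q₂] yields q₁ = (90 − 2·24 + E[c₂])/(3/2) = (90 − 48 + 3.75)/(3/2) = 30.5.
q₂(high-cost) = (90 − 4 − (1/2)·30.5) = 70.75.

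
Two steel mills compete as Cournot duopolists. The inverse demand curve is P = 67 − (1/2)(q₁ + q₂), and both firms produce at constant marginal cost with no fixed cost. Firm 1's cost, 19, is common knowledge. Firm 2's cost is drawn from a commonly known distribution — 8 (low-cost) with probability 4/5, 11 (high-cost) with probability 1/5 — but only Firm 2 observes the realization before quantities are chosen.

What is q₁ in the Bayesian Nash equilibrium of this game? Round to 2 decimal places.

25.07

Each type of Firm 2 best-responds to q₁; Firm 1 best-responds to the expected q₂ over Firm 2's types.
Firm 2 with cost c maximizes (67 − (1/2)(q₁+q₂) − c)·q₂, giving q₂(c) = (67 − c − (1/2)q₁).
E[c₂] = 4/5·8 + 1/5·11 = 8.6
Firm 1's FOC against E[q₂] yields q₁ = (67 − 2·19 + E[c₂])/(3/2) = (67 − 38 + 8.6)/(3/2) = 25.0667.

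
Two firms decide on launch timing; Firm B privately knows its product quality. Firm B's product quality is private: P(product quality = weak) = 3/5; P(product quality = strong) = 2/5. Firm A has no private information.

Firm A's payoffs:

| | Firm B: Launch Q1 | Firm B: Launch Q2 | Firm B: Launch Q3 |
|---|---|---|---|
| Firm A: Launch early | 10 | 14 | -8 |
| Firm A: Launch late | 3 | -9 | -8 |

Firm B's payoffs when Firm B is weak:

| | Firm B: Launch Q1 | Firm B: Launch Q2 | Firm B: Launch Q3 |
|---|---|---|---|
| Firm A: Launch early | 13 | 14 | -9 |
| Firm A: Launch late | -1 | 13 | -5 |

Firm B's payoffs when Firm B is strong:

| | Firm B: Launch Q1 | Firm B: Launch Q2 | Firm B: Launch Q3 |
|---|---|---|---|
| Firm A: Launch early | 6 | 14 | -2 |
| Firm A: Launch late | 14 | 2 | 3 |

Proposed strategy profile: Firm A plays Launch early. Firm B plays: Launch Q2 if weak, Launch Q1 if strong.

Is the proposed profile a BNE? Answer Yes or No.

A profile is a BNE iff every type of every player is best-responding given beliefs about the other side.
Firm A plays Launch early: E[Launch early] = 3/5·(14) + 2/5·(10) = 62/5; E[Launch late] = -21/5. Best-responding. ✓
Firm B (product quality weak), facing Launch early: Launch Q1 gives 13, Launch Q2 gives 14, Launch Q3 gives -9. Proposed Launch Q2 is best. ✓
Firm B (product quality strong), facing Launch early: Launch Q1 gives 6, Launch Q2 gives 14, Launch Q3 gives -2. Proposed Launch Q1 is not best — profitable deviation exists. ✗

No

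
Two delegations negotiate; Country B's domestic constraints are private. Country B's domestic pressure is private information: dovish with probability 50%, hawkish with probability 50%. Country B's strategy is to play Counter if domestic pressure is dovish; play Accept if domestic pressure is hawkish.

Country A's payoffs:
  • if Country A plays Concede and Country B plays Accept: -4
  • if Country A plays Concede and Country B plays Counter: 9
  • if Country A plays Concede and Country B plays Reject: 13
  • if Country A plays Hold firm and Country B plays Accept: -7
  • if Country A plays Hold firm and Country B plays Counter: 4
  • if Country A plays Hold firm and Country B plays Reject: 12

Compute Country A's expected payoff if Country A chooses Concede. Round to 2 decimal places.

E[Concede] = 0.5·9 + 0.5·(-4) = 4.5 + (-2) = 2.5

2.50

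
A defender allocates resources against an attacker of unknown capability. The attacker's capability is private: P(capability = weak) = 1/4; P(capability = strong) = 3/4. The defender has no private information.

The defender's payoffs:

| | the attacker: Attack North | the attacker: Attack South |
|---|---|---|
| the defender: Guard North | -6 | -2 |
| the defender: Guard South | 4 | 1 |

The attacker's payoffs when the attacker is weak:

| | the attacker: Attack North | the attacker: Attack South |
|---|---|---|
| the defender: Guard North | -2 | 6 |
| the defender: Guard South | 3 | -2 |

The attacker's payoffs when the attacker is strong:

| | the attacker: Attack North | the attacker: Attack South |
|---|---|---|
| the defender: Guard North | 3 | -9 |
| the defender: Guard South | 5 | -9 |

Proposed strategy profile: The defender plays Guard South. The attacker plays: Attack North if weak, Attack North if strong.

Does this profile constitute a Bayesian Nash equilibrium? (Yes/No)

Yes

A profile is a BNE iff every type of every player is best-responding given beliefs about the other side.
The defender plays Guard South: E[Guard South] = 1/4·(4) + 3/4·(4) = 4; E[Guard North] = -6. Best-responding. ✓
The attacker (capability weak), facing Guard South: Attack North gives 3, Attack South gives -2. Proposed Attack North is best. ✓
The attacker (capability strong), facing Guard South: Attack North gives 5, Attack South gives -9. Proposed Attack North is best. ✓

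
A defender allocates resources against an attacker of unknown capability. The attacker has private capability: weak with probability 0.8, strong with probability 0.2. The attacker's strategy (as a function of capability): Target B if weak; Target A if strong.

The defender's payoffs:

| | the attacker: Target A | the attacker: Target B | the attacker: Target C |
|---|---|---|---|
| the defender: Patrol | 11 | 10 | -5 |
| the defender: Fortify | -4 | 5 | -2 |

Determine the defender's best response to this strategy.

E[Patrol] = 0.8·(10) + 0.2·(11) = 10.2
E[Fortify] = 0.8·(5) + 0.2·(-4) = 3.2
Best response: Patrol (10.2 is the largest).

Patrol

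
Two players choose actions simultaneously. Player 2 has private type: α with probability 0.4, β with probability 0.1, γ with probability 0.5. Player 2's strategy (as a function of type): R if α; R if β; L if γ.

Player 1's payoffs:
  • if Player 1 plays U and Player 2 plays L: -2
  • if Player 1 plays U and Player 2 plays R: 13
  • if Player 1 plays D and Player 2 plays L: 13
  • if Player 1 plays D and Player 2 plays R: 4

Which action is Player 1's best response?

D

E[U] = 0.4·(13) + 0.1·(13) + 0.5·(-2) = 5.5
E[D] = 0.4·(4) + 0.1·(4) + 0.5·(13) = 8.5
Best response: D (8.5 is the largest).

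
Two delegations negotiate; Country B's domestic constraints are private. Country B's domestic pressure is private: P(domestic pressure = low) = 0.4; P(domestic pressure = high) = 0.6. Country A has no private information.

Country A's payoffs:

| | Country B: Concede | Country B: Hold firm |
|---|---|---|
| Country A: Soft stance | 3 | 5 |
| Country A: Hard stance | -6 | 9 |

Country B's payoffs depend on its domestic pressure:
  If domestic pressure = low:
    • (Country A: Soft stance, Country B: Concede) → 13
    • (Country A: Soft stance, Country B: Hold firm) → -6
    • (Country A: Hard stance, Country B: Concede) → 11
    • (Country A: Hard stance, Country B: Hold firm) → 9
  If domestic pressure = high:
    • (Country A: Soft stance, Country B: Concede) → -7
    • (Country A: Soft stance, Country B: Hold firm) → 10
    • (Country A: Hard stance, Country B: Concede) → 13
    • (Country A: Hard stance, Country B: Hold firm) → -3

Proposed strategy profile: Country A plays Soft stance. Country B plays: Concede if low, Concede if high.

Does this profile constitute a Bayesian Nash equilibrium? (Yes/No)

No

A profile is a BNE iff every type of every player is best-responding given beliefs about the other side.
Country A plays Soft stance: E[Soft stance] = 0.4·(3) + 0.6·(3) = 3; E[Hard stance] = -6. Best-responding. ✓
Country B (domestic pressure low), facing Soft stance: Concede gives 13, Hold firm gives -6. Proposed Concede is best. ✓
Country B (domestic pressure high), facing Soft stance: Concede gives -7, Hold firm gives 10. Proposed Concede is not best — profitable deviation exists. ✗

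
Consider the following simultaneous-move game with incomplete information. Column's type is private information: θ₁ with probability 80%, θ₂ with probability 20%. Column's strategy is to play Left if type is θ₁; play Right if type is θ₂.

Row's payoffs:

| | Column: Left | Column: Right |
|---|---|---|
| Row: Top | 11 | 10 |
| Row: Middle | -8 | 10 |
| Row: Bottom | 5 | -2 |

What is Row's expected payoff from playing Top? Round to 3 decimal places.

Take the expectation over Column's type, weighting each type's action by its prior probability.
E[Top] = 0.8·11 + 0.2·10 = 8.8 + 2 = 10.8

10.800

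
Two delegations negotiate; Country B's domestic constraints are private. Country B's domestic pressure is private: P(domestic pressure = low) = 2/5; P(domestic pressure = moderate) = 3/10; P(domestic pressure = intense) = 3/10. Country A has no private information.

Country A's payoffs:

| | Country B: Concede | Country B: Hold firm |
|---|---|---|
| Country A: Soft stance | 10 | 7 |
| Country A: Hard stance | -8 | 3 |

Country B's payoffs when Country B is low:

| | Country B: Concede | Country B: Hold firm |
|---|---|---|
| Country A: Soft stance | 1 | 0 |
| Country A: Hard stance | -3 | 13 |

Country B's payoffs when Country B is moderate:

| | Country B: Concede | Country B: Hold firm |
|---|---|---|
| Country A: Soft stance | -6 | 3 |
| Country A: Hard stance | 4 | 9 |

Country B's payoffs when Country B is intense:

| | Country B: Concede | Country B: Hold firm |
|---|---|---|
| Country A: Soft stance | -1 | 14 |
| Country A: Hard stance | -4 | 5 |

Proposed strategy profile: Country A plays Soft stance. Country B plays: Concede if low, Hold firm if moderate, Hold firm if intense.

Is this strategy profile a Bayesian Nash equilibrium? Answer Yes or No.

Yes

Country A plays Soft stance: E[Soft stance] = 2/5·(10) + 3/10·(7) + 3/10·(7) = 41/5; E[Hard stance] = -7/5. Best-responding. ✓
Country B (domestic pressure low), facing Soft stance: Concede gives 1, Hold firm gives 0. Proposed Concede is best. ✓
Country B (domestic pressure moderate), facing Soft stance: Concede gives -6, Hold firm gives 3. Proposed Hold firm is best. ✓
Country B (domestic pressure intense), facing Soft stance: Concede gives -1, Hold firm gives 14. Proposed Hold firm is best. ✓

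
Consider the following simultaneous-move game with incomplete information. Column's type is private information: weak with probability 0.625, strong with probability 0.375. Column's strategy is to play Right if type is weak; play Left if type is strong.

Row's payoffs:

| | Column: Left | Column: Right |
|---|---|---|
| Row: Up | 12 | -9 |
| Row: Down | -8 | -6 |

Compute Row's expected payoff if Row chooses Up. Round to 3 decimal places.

-1.125

E[Up] = 0.625·(-9) + 0.375·12 = (-5.625) + 4.5 = -1.125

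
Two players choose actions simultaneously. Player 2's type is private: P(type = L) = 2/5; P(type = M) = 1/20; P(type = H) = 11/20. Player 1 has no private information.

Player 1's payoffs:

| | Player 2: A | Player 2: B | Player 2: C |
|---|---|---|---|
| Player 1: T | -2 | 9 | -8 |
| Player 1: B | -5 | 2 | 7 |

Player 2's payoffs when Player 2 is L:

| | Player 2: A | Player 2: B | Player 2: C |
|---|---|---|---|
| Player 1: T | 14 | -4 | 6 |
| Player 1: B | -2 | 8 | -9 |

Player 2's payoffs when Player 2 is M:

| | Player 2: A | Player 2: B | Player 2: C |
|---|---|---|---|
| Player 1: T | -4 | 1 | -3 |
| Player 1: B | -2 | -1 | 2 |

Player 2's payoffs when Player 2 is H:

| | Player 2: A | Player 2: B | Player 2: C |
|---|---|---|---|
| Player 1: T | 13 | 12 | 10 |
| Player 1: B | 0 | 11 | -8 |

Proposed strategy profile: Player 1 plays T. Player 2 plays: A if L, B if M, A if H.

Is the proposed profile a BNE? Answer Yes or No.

Player 1 plays T: E[T] = 2/5·(-2) + 1/20·(9) + 11/20·(-2) = -29/20; E[B] = -93/20. Best-responding. ✓
Player 2 (type L), facing T: A gives 14, B gives -4, C gives 6. Proposed A is best. ✓
Player 2 (type M), facing T: A gives -4, B gives 1, C gives -3. Proposed B is best. ✓
Player 2 (type H), facing T: A gives 13, B gives 12, C gives 10. Proposed A is best. ✓

Yes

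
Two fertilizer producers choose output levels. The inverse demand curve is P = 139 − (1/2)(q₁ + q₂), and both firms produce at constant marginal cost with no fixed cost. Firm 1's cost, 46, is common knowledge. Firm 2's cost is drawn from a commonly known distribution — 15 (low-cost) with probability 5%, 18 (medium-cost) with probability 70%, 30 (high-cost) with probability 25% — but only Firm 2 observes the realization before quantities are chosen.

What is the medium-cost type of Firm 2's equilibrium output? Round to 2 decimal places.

Type-c best response for Firm 2: q₂(c) = (139 − c) − q₁/2.
Firm 1 maximizes expected profit; its first-order condition is 139 − q₁ − (1/2)E[q₂] − 46 = 0.
Substituting E[q₂] and solving: E[c₂] = 20.85, so q₁ = (139 − 2·46 + 20.85)/(3/2) = 45.2333.
q₂(medium-cost) = (139 − 18 − (1/2)·45.2333) = 98.3833.

98.38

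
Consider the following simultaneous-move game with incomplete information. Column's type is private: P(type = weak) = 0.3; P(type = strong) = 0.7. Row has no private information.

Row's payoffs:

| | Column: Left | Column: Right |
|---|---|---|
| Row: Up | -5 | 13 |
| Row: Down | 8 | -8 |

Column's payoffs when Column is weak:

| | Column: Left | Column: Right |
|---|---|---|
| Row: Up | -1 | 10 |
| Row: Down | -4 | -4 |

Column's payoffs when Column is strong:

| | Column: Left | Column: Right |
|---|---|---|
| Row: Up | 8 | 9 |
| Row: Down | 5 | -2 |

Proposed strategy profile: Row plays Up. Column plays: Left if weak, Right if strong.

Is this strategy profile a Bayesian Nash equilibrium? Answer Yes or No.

No

A profile is a BNE iff every type of every player is best-responding given beliefs about the other side.
Row plays Up: E[Up] = 0.3·(-5) + 0.7·(13) = 7.6; E[Down] = -3.2. Best-responding. ✓
Column (type weak), facing Up: Left gives -1, Right gives 10. Proposed Left is not best — profitable deviation exists. ✗
Column (type strong), facing Up: Left gives 8, Right gives 9. Proposed Right is best. ✓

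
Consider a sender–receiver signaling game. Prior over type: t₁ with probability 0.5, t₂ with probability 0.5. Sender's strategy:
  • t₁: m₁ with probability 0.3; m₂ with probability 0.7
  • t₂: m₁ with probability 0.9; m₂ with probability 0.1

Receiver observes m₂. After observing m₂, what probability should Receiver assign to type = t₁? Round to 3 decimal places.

Apply Bayes' rule using the sender's strategy as the likelihood.
P(m₂) = 0.5·0.7 + 0.5·0.1 = 0.4
P(t₁ | m₂) = (0.5·0.7) / 0.4 = 0.35 / 0.4 = 0.875

0.875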